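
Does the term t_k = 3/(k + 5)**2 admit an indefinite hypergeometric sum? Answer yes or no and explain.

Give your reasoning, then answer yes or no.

The ratio is (k + 5)**2/(k + 6)**2.
A = k**2 + 10*k + 25, B = k**2 + 12*k + 36, C = 1.
Set up (k**2 + 10*k + 25)·f(k+1) − (k**2 + 10*k + 25)·f(k) − (1) = 0.
Degrees (2,2,0) ⇒ d ≤ 0.
Generic f = c0 gives residual -1; -1 = 0 cannot hold, so t_k is not Gosper-summable.

No. Not Gosper-summable.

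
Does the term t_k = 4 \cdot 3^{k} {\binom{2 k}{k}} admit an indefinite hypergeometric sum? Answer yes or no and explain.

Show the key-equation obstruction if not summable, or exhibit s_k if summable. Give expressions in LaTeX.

t_(k+1)/t_k = 6*(2*k + 1)/(k + 1).
Normal form (A,B,C) = (12*k + 6, k + 1, 1).
Set up (12*k + 6)·f(k+1) − (k)·f(k) − (1) = 0.
d = -1 from the (1,1,0) case.
deg f ≤ -1 is impossible — no certificate.

No — negative degree bound, so no certificate f.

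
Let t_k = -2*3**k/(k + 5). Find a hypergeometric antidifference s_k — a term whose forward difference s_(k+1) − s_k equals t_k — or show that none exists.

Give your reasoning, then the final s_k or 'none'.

none (Gosper's algorithm certifies no s_k)

The ratio is 3*(k + 5)/(k + 6).
Take A(k)=3*k + 15, B(k)=k + 6, C(k)=1.
Solve (3*k + 15)·f(k+1) − (k + 5)·f(k) = 1.
Degrees (1,1,0) ⇒ d ≤ -1.
Negative degree bound (-1): no f exists, t_k not Gosper-summable.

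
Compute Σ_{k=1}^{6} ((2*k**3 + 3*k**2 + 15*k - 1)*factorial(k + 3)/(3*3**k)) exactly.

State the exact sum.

Σ = 3583568/27

r(k) = (2*k**4 + 17*k**3 + 63*k**2 + 127*k + 76)/(3*(2*k**3 + 3*k**2 + 15*k - 1)) after simplifying.
Take A(k)=k/3 + 4/3, B(k)=1, C(k)=k**3 + 3*k**2/2 + 15*k/2 - 1/2.
Set up (k/3 + 4/3)·f(k+1) − (1)·f(k) − (k**3 + 3*k**2/2 + 15*k/2 - 1/2) = 0.
Bound: deg f ≤ 2.
Solving with deg f ≤ 2: f(k) = 3*(2*k**2 - 3*k + 3)/2.
Certificate R = B(k−1)f/C = 3*(2*k**2 - 3*k + 3)/(2*k**3 + 3*k**2 + 15*k - 1) gives s_k = (2*k**2 - 3*k + 3)*factorial(k + 3)/3**k.
Check: Δs_k = (2*k**3 + 3*k**2 + 15*k - 1)*factorial(k + 3)/(3*3**k). ✓
Evaluate s at k=7 and k=1: 3584000/27 and 16; difference 3583568/27.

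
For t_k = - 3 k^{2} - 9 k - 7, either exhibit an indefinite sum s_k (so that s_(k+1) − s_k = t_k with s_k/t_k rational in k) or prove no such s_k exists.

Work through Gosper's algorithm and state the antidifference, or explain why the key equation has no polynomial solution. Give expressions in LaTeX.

Compute t_(k+1)/t_k: get (3*k**2 + 15*k + 19)/(3*k**2 + 9*k + 7).
Factor: A=1; B=1; C=k**2 + 3*k + 7/3.
f must satisfy (1)·f(k+1) − (1)·f(k) = k**2 + 3*k + 7/3.
deg f ≤ 3 (via 0,0,2).
Match coefficients ⇒ f(k) = k*(k**2 + 3*k + 3)/3.
Certificate R = B(k−1)f/C = k*(k**2 + 3*k + 3)/(3*k**2 + 9*k + 7) gives s_k = k*(-k**2 - 3*k - 3).
Verify: -3*k**2 - 9*k - 7 matches t_k.

s_k = k \left(- k^{2} - 3 k - 3\right)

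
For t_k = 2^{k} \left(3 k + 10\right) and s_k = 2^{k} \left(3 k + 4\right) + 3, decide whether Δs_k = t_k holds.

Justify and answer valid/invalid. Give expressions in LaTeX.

s_(k+1) = 2**(k + 1)*(3*k + 7) + 3
s_(k+1) − s_k = 2**k*(3*k + 10)
(s_(k+1) − s_k) − t_k = 0

valid; difference matches t_k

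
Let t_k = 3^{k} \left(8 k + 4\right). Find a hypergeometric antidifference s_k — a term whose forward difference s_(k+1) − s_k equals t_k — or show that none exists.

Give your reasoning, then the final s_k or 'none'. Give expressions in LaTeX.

Step 1: r(k) = 3*(2*k + 3)/(2*k + 1).
Take A(k)=3, B(k)=1, C(k)=k + 1/2.
f must satisfy (3)·f(k+1) − (1)·f(k) = k + 1/2.
From deg A=0, deg B=0, deg C=1: d=1.
Match coefficients ⇒ f(k) = (k - 1)/2.
R(k) = B(k−1)·f(k)/C(k) = (k - 1)/(2*k + 1); s_k = R·t_k = 4*3**k*(k - 1).
Verify: 3**k*(8*k + 4) matches t_k.

s_k = 4 \cdot 3^{k} \left(k - 1\right)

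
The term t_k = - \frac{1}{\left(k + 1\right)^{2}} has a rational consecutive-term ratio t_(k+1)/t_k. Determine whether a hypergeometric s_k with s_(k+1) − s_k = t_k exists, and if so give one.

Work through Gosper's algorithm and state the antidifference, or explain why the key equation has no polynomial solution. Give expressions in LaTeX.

none (Gosper's algorithm certifies no s_k)

Step 1: r(k) = (k + 1)**2/(k + 2)**2.
Factor: A=k**2 + 2*k + 1; B=k**2 + 4*k + 4; C=1.
Need (k**2 + 2*k + 1)·f(k+1) − (k**2 + 2*k + 1)·f(k) = 1.
deg f ≤ 0 (via 2,2,0).
Put f(k) = c0: A·f(k+1) − B(k−1)·f(k) − C = -1; need -1 = 0 — inconsistent ⇒ no f, not summable.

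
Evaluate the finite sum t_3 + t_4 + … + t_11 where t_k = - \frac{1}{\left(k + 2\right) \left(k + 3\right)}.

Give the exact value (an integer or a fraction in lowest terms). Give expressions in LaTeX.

Σ = -9/70

Step 1: r(k) = (k + 2)/(k + 4).
A = k + 2, B = k + 4, C = 1.
Solve (k + 2)·f(k+1) − (k + 3)·f(k) = 1.
Degrees (1,1,0) ⇒ d ≤ 1.
Solving with deg f ≤ 1: f(k) = k/2.
R(k) = B(k−1)·f(k)/C(k) = k*(k + 3)/2; s_k = R·t_k = -k/(2*k + 4).
Verify: -1/(k**2 + 5*k + 6) matches t_k.
Evaluate s at k=12 and k=3: -3/7 and -3/10; difference -9/70.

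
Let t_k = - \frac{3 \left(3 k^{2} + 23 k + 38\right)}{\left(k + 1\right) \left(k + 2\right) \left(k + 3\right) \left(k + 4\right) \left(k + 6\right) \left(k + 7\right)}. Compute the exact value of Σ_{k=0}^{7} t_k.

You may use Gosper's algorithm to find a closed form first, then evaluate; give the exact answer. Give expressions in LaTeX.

r(k) = (k + 1)*(k + 6)*(23*k + 3*(k + 1)**2 + 61)/((k + 5)*(k + 8)*(3*k**2 + 23*k + 38)) after simplifying.
Factor: A=k + 1; B=k + 8; C=k**3 + 38*k**2/3 + 51*k + 190/3.
Need (k + 1)·f(k+1) − (k + 7)·f(k) = k**3 + 38*k**2/3 + 51*k + 190/3.
d = 6 from the (1,1,3) case.
Solving with deg f ≤ 6: f(k) = k*(k + 2)*(k + 4)*(k + 5)*(k**2 + 10*k + 27)/54.
R(k) = B(k−1)·f(k)/C(k) = k*(k + 2)*(k + 4)*(k + 7)*(k**2 + 10*k + 27)/(18*(3*k**2 + 23*k + 38)); s_k = R·t_k = k*(-k**2 - 10*k - 27)/(6*(k**3 + 10*k**2 + 27*k + 18)).
s_(k+1) − s_k = 3*(-3*k**2 - 23*k - 38)/(k**6 + 23*k**5 + 207*k**4 + 925*k**3 + 2144*k**2 + 2412*k + 1008) = t_k.
Evaluate s at k=8 and k=0: -38/231 and 0; difference -38/231.

Σ = -38/231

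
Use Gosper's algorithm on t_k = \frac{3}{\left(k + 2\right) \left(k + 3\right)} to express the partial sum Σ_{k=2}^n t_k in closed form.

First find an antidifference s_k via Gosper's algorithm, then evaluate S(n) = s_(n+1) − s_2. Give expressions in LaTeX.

S(n) = \frac{3 \left(n - 1\right)}{4 \left(n + 3\right)}

Compute t_(k+1)/t_k: get (k + 2)/(k + 4).
A = k + 2, B = k + 4, C = 1.
Set up (k + 2)·f(k+1) − (k + 3)·f(k) − (1) = 0.
From deg A=1, deg B=1, deg C=0: d=1.
Solving with deg f ≤ 1: f(k) = k/2.
So s_k = (B(k−1)f/C)·t_k = (k*(k + 3)/2)·t_k = 3*k/(2*(k + 2)).
Verify: 3/(k**2 + 5*k + 6) matches t_k.
Telescope: S(n) = s_(n+1) − s_(2) = 3*(n + 1)/(2*(n + 3)) − (3/4) = 3*(n - 1)/(4*(n + 3)).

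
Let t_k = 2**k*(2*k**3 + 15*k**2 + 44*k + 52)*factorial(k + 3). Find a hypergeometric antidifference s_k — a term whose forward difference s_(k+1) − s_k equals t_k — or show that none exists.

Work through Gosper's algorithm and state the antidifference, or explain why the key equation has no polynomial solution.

s_k = 2**k*(k**2 + 2*k + 4)*factorial(k + 3)

t_(k+1)/t_k = 2*(2*k**4 + 29*k**3 + 164*k**2 + 433*k + 452)/(2*k**3 + 15*k**2 + 44*k + 52).
So A=2*k + 8 and B=1, with C=k**3 + 15*k**2/2 + 22*k + 26.
Set up (2*k + 8)·f(k+1) − (1)·f(k) − (k**3 + 15*k**2/2 + 22*k + 26) = 0.
deg f ≤ 2 (via 1,0,3).
Coefficient equations give f(k) = (k**2 + 2*k + 4)/2.
So s_k = (B(k−1)f/C)·t_k = ((k**2 + 2*k + 4)/(2*k**3 + 15*k**2 + 44*k + 52))·t_k = 2**k*(k**2 + 2*k + 4)*factorial(k + 3).
Δs = 2**k*(2*k**3 + 15*k**2 + 44*k + 52)*factorial(k + 3), as required.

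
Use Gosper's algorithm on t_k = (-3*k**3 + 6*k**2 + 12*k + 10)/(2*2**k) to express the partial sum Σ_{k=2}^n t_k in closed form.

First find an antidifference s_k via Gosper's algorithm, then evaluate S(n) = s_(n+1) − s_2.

S(n) = 2**(-n - 2)*(-41*2**n + 6*n**3 + 24*n**2 + 36*n + 16)

Compute t_(k+1)/t_k: get (3*k**3 + 3*k**2 - 15*k - 25)/(2*(3*k**3 - 6*k**2 - 12*k - 10)).
A = 1/2, B = 1, C = k**3 - 2*k**2 - 4*k - 10/3.
f must satisfy (1/2)·f(k+1) − (1)·f(k) = k**3 - 2*k**2 - 4*k - 10/3.
From deg A=0, deg B=0, deg C=3: d=3.
A polynomial solution: f(k) = -2*(3*k**3 + 3*k**2 + 3*k - 1)/3.
Certificate R = B(k−1)f/C = -2*(3*k**3 + 3*k**2 + 3*k - 1)/(3*k**3 - 6*k**2 - 12*k - 10) gives s_k = (3*k**3 + 3*k**2 + 3*k - 1)/2**k.
Check: Δs_k = (-3*k**3 + 6*k**2 + 12*k + 10)/(2*2**k). ✓
Σ_(k=2)^n t_k = s_(n+1) − s_(2) = (2**(-n - 1)*(3*n**3 + 12*n**2 + 18*n + 8)) − (41/4), i.e. 2**(-n - 2)*(-41*2**n + 6*n**3 + 24*n**2 + 36*n + 16).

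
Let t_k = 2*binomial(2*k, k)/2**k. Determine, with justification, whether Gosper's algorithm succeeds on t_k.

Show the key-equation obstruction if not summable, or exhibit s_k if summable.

t_(k+1)/t_k = (2*k + 1)/(k + 1).
Factor: A=2*k + 1; B=k + 1; C=1.
Key eq: (2*k + 1)·f(k+1) = (k)·f(k) + (1).
deg f ≤ -1 (via 1,1,0).
d = -1 < 0 ⇒ no nonzero polynomial f; not summable.

No. Not Gosper-summable.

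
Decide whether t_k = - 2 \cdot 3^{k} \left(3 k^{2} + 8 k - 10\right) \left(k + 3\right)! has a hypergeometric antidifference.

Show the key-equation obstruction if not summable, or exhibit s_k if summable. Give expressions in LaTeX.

Yes. s_k = - 2 \cdot 3^{k} \left(k - 2\right) \left(k + 3\right)!.

Compute t_(k+1)/t_k: get 3*(3*k**3 + 26*k**2 + 57*k + 4)/(3*k**2 + 8*k - 10).
Factor: A=3*k + 12; B=1; C=k**2 + 8*k/3 - 10/3.
f must satisfy (3*k + 12)·f(k+1) − (1)·f(k) = k**2 + 8*k/3 - 10/3.
d = 1 from the (1,0,2) case.
Match coefficients ⇒ f(k) = (k - 2)/3.
Certificate R = B(k−1)f/C = (k - 2)/(3*k**2 + 8*k - 10) gives s_k = -2*3**k*(k - 2)*factorial(k + 3).
Verify: -2*3**k*(3*k**2 + 8*k - 10)*factorial(k + 3) matches t_k.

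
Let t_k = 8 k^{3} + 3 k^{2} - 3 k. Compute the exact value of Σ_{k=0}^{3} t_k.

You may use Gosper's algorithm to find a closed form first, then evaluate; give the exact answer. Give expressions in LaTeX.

Σ = 312

Ratio r(k) = (8*k**3 + 27*k**2 + 27*k + 8)/(k*(8*k**2 + 3*k - 3)).
So A=1 and B=1, with C=k**3 + 3*k**2/8 - 3*k/8.
Set up (1)·f(k+1) − (1)·f(k) − (k**3 + 3*k**2/8 - 3*k/8) = 0.
From deg A=0, deg B=0, deg C=3: d=4.
Solving with deg f ≤ 4: f(k) = k*(k - 1)*(2*k**2 - k - 2)/8.
Certificate R = B(k−1)f/C = (k - 1)*(2*k**2 - k - 2)/(8*k**2 + 3*k - 3) gives s_k = k*(2*k**3 - 3*k**2 - k + 2).
Δs = k*(8*k**2 + 3*k - 3), as required.
Sum = s_(4) − s_(0); s_(4) = 312, s_(0) = 0 ⇒ 312.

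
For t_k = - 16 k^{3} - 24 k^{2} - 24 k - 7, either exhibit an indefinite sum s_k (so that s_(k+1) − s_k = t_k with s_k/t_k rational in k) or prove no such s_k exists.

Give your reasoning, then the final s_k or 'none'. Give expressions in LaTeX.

The ratio is (16*k**3 + 72*k**2 + 120*k + 71)/(16*k**3 + 24*k**2 + 24*k + 7).
Normal form (A,B,C) = (1, 1, k**3 + 3*k**2/2 + 3*k/2 + 7/16).
f must satisfy (1)·f(k+1) − (1)·f(k) = k**3 + 3*k**2/2 + 3*k/2 + 7/16.
From deg A=0, deg B=0, deg C=3: d=4.
Match coefficients ⇒ f(k) = k*(4*k**3 + 4*k - 1)/16.
Get s_k = R·t_k = k*(-4*k**3 - 4*k + 1) with R(k) = B(k−1)f(k)/C(k) = k*(4*k**3 + 4*k - 1)/(16*k**3 + 24*k**2 + 24*k + 7).
Δs = -16*k**3 - 24*k**2 - 24*k - 7, as required.

s_k = k \left(- 4 k^{3} - 4 k + 1\right)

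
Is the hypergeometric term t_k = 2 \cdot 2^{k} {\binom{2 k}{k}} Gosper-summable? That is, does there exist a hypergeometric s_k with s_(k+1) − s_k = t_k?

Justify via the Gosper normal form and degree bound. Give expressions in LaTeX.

No — t_k has no hypergeometric antidifference.

Ratio r(k) = 4*(2*k + 1)/(k + 1).
So A=8*k + 4 and B=k + 1, with C=1.
Need (8*k + 4)·f(k+1) − (k)·f(k) = 1.
From deg A=1, deg B=1, deg C=0: d=-1.
d = -1 < 0 ⇒ no nonzero polynomial f; not summable.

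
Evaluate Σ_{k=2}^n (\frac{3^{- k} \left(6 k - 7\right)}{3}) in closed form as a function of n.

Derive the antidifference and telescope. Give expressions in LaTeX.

S(n) = 3^{- n - 2} \left(4 \cdot 3^{n} - 9 n - 3\right)

Ratio r(k) = (6*k - 1)/(3*(6*k - 7)).
A = 1/3, B = 1, C = k - 7/6.
Set up (1/3)·f(k+1) − (1)·f(k) − (k - 7/6) = 0.
d = 1 from the (0,0,1) case.
Match coefficients ⇒ f(k) = -(3*k - 2)/2.
Certificate R = B(k−1)f/C = -3*(3*k - 2)/(6*k - 7) gives s_k = (2 - 3*k)/3**k.
s_(k+1) − s_k = (6*k - 7)/(3*3**k) = t_k.
Σ_(k=2)^n t_k = s_(n+1) − s_(2) = (3**(-n - 1)*(-3*n - 1)) − (-4/9), i.e. 3**(-n - 2)*(4*3**n - 9*n - 3).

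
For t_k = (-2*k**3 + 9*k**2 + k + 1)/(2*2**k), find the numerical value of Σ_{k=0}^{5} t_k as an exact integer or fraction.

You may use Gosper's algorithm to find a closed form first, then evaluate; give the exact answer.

Step 1: r(k) = (2*k**3 - 3*k**2 - 13*k - 9)/(2*(2*k**3 - 9*k**2 - k - 1)).
Take A(k)=1/2, B(k)=1, C(k)=k**3 - 9*k**2/2 - k/2 - 1/2.
Set up (1/2)·f(k+1) − (1)·f(k) − (k**3 - 9*k**2/2 - k/2 - 1/2) = 0.
d = 3 from the (0,0,3) case.
Match coefficients ⇒ f(k) = -2*k**3 + 3*k**2 + k + 3.
So s_k = (B(k−1)f/C)·t_k = (-2*(2*k**3 - 3*k**2 - k - 3)/(2*k**3 - 9*k**2 - k - 1))·t_k = (2*k**3 - 3*k**2 - k - 3)/2**k.
s_(k+1) − s_k = (-2*k**3 + 9*k**2 + k + 1)/(2*2**k) = t_k.
Telescoping: Σ = s_(6) − s_(0) = 315/64 − (-3) = 507/64.

Σ = 507/64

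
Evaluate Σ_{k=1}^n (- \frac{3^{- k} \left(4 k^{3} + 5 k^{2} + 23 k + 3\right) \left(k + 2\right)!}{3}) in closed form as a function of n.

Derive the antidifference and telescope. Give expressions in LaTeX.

S(n) = \frac{3^{- n} \left(- 6 \cdot 3^{n} - 4 n^{5} n! - 29 n^{4} n! - 73 n^{3} n! - 73 n^{2} n! - 19 n n! + 6 n!\right)}{3}

Compute t_(k+1)/t_k: get (4*k**4 + 29*k**3 + 96*k**2 + 170*k + 105)/(3*(4*k**3 + 5*k**2 + 23*k + 3)).
Normal form (A,B,C) = (k/3 + 1, 1, k**3 + 5*k**2/4 + 23*k/4 + 3/4).
Key eq: (k/3 + 1)·f(k+1) = (1)·f(k) + (k**3 + 5*k**2/4 + 23*k/4 + 3/4).
d = 2 from the (1,0,3) case.
Solving with deg f ≤ 2: f(k) = 3*(4*k**2 - 3*k - 2)/4.
So s_k = (B(k−1)f/C)·t_k = (3*(4*k**2 - 3*k - 2)/(4*k**3 + 5*k**2 + 23*k + 3))·t_k = (-4*k**2 + 3*k + 2)*factorial(k + 2)/3**k.
Verify: -(4*k**3 + 5*k**2 + 23*k + 3)*factorial(k + 2)/(3*3**k) matches t_k.
s_(n+1) = -3**(-n - 1)*(4*n**2 + 5*n - 1)*factorial(n + 3) and s_(1) = 2, so S(n) = (-6*3**n - 4*n**5*factorial(n) - 29*n**4*factorial(n) - 73*n**3*factorial(n) - 73*n**2*factorial(n) - 19*n*factorial(n) + 6*factorial(n))/(3*3**n).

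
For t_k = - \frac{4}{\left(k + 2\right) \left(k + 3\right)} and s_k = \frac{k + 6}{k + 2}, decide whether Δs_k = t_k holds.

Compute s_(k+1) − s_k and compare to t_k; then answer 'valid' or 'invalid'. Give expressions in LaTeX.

Valid: the claim telescopes to t_k.

s_(k+1) = (k + 7)/(k + 3)
s_(k+1) − s_k = -4/(k**2 + 5*k + 6)
(s_(k+1) − s_k) − t_k = 0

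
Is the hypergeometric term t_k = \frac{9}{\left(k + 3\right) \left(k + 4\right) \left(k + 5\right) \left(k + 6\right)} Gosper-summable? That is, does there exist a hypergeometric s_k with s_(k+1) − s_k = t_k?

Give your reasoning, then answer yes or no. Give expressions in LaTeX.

Yes. s_k = \frac{k \left(k^{2} + 12 k + 47\right)}{20 \left(k + 3\right) \left(k + 4\right) \left(k + 5\right)}.

Ratio r(k) = (k + 3)/(k + 7).
Factor: A=k + 3; B=k + 7; C=1.
f must satisfy (k + 3)·f(k+1) − (k + 6)·f(k) = 1.
deg f ≤ 3 (via 1,1,0).
A polynomial solution: f(k) = k*(k**2 + 12*k + 47)/180.
Certificate R = B(k−1)f/C = k*(k + 6)*(k**2 + 12*k + 47)/180 gives s_k = k*(k**2 + 12*k + 47)/(20*(k + 3)*(k + 4)*(k + 5)).
Check: Δs_k = 9/(k**4 + 18*k**3 + 119*k**2 + 342*k + 360). ✓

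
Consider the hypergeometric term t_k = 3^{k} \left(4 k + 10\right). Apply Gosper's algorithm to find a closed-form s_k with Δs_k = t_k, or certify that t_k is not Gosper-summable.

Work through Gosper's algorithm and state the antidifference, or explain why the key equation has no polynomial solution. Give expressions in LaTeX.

t_(k+1)/t_k = 3*(2*k + 7)/(2*k + 5).
Gosper form: A/B · C(k+1)/C(k) with A=3, B=1, C=k + 5/2.
Key eq: (3)·f(k+1) = (1)·f(k) + (k + 5/2).
Bound: deg f ≤ 1.
A polynomial solution: f(k) = (k + 1)/2.
Then R = B(k−1)f/C = (k + 1)/(2*k + 5), so s_k = R(k)·t_k = 2*3**k*(k + 1).
Δs = 3**k*(4*k + 10), as required.

s_k = 2 \cdot 3^{k} \left(k + 1\right)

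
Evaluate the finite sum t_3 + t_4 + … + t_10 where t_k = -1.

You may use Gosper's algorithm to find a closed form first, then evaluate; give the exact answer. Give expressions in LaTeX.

r(k) = 1 after simplifying.
Factor: A=1; B=1; C=1.
Key eq: (1)·f(k+1) = (1)·f(k) + (1).
Bound: deg f ≤ 1.
Solve for f: f(k) = k (degree 1 ≤ 1).
Certificate R = B(k−1)f/C = k gives s_k = -k.
Verify: -1 matches t_k.
Telescoping: Σ = s_(11) − s_(3) = -11 − (-3) = -8.

Σ = -8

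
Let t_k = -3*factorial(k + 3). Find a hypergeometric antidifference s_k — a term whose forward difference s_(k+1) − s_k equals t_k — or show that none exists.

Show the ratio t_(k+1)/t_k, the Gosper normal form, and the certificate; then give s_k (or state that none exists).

none (Gosper's algorithm certifies no s_k)

Compute t_(k+1)/t_k: get k + 4.
Gosper form: A/B · C(k+1)/C(k) with A=k + 4, B=1, C=1.
Set up (k + 4)·f(k+1) − (1)·f(k) − (1) = 0.
Degrees (1,0,0) ⇒ d ≤ -1.
Negative degree bound (-1): no f exists, t_k not Gosper-summable.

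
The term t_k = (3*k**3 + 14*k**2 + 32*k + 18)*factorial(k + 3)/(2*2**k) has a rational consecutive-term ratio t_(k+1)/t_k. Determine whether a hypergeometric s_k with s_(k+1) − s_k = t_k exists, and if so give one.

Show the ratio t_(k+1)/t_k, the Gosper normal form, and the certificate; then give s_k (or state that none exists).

s_k = (k + 1)*(3*k - 1)*factorial(k + 3)/2**k

Compute t_(k+1)/t_k: get (3*k**4 + 35*k**3 + 161*k**2 + 343*k + 268)/(2*(3*k**3 + 14*k**2 + 32*k + 18)).
A = k/2 + 2, B = 1, C = k**3 + 14*k**2/3 + 32*k/3 + 6.
f must satisfy (k/2 + 2)·f(k+1) − (1)·f(k) = k**3 + 14*k**2/3 + 32*k/3 + 6.
d = 2 from the (1,0,3) case.
Match coefficients ⇒ f(k) = 2*(k + 1)*(3*k - 1)/3.
Certificate R = B(k−1)f/C = 2*(k + 1)*(3*k - 1)/(3*k**3 + 14*k**2 + 32*k + 18) gives s_k = (k + 1)*(3*k - 1)*factorial(k + 3)/2**k.
Verify: (3*k**3 + 14*k**2 + 32*k + 18)*factorial(k + 3)/(2*2**k) matches t_k.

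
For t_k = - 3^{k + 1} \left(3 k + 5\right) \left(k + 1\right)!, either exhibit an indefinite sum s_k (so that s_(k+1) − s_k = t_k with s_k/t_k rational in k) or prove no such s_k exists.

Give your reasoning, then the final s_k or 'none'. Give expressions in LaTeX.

s_k = - 3^{k + 1} \left(k + 1\right)!

Ratio r(k) = 3*(k + 2)*(3*k + 8)/(3*k + 5).
A = 3*k + 6, B = 1, C = k + 5/3.
Need (3*k + 6)·f(k+1) − (1)·f(k) = k + 5/3.
Degrees (1,0,1) ⇒ d ≤ 0.
Match coefficients ⇒ f(k) = 1/3.
Then R = B(k−1)f/C = 1/(3*k + 5), so s_k = R(k)·t_k = -3**(k + 1)*factorial(k + 1).
Verify: -3**(k + 1)*(3*k + 5)*factorial(k + 1) matches t_k.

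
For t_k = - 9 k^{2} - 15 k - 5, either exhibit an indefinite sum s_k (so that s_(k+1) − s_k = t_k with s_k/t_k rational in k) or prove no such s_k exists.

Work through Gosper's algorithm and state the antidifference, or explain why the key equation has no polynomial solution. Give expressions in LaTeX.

s_k = k \left(- 3 k^{2} - 3 k + 1\right)

t_(k+1)/t_k = (9*k**2 + 33*k + 29)/(9*k**2 + 15*k + 5).
Normal form (A,B,C) = (1, 1, k**2 + 5*k/3 + 5/9).
Need (1)·f(k+1) − (1)·f(k) = k**2 + 5*k/3 + 5/9.
deg f ≤ 3 (via 0,0,2).
Match coefficients ⇒ f(k) = k*(3*k**2 + 3*k - 1)/9.
So s_k = (B(k−1)f/C)·t_k = (k*(3*k**2 + 3*k - 1)/(9*k**2 + 15*k + 5))·t_k = k*(-3*k**2 - 3*k + 1).
Verify: -9*k**2 - 15*k - 5 matches t_k.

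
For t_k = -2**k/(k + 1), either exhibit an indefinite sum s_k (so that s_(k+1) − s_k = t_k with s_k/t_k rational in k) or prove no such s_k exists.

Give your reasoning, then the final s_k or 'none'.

t_(k+1)/t_k = 2*(k + 1)/(k + 2).
Gosper form: A/B · C(k+1)/C(k) with A=2*k + 2, B=k + 2, C=1.
Key eq: (2*k + 2)·f(k+1) = (k + 1)·f(k) + (1).
Bound: deg f ≤ -1.
Negative degree bound (-1): no f exists, t_k not Gosper-summable.

not Gosper-summable; s_k does not exist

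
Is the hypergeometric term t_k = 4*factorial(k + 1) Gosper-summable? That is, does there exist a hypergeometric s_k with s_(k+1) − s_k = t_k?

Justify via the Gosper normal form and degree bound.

t_(k+1)/t_k = k + 2.
So A=k + 2 and B=1, with C=1.
Key eq: (k + 2)·f(k+1) = (1)·f(k) + (1).
d = -1 from the (1,0,0) case.
Bound -1 < 0, so the key equation has no polynomial solution.

No; the degree bound rules out any f.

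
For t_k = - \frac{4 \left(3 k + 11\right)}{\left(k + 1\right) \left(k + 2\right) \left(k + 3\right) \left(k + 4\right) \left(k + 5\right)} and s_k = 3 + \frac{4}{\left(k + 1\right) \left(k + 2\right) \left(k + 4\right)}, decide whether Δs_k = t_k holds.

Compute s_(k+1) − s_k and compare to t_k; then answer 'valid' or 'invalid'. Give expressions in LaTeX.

s_(k+1) = 3 + 4/((k + 2)*(k + 3)*(k + 5))
s_(k+1) − s_k = 4*(-3*k - 11)/(k**5 + 15*k**4 + 85*k**3 + 225*k**2 + 274*k + 120)
(s_(k+1) − s_k) − t_k = 0

Valid: the claim telescopes to t_k.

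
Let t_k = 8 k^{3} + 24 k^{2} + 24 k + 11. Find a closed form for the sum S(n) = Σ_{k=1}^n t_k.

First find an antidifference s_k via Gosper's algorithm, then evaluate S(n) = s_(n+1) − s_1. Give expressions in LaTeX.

S(n) = n \left(2 n^{3} + 12 n^{2} + 26 n + 27\right)

Compute t_(k+1)/t_k: get (8*k**3 + 48*k**2 + 96*k + 67)/(8*k**3 + 24*k**2 + 24*k + 11).
A = 1, B = 1, C = k**3 + 3*k**2 + 3*k + 11/8.
Set up (1)·f(k+1) − (1)·f(k) − (k**3 + 3*k**2 + 3*k + 11/8) = 0.
Bound: deg f ≤ 4.
Match coefficients ⇒ f(k) = k*(2*k**3 + 4*k**2 + 2*k + 3)/8.
Then R = B(k−1)f/C = k*(2*k**3 + 4*k**2 + 2*k + 3)/(8*k**3 + 24*k**2 + 24*k + 11), so s_k = R(k)·t_k = k*(2*k**3 + 4*k**2 + 2*k + 3).
s_(k+1) − s_k = 8*k**3 + 24*k**2 + 24*k + 11 = t_k.
Telescope: S(n) = s_(n+1) − s_(1) = 2*n**4 + 12*n**3 + 26*n**2 + 27*n + 11 − (11) = n*(2*n**3 + 12*n**2 + 26*n + 27).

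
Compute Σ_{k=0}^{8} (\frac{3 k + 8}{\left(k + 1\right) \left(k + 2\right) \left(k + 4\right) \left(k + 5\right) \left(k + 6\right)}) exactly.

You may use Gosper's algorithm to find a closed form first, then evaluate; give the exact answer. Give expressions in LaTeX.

Σ = 9/182

t_(k+1)/t_k = (k + 1)*(k + 4)*(3*k + 11)/((k + 3)*(k + 7)*(3*k + 8)).
A = k + 1, B = k + 7, C = k**2 + 17*k/3 + 8.
f must satisfy (k + 1)·f(k+1) − (k + 6)·f(k) = k**2 + 17*k/3 + 8.
Bound: deg f ≤ 5.
Solve for f: f(k) = k*(k + 2)*(k + 3)*(k**2 + 10*k + 29)/60 (degree 5 ≤ 5).
R(k) = B(k−1)·f(k)/C(k) = k*(k + 2)*(k + 6)*(k**2 + 10*k + 29)/(20*(3*k + 8)); s_k = R·t_k = k*(k**2 + 10*k + 29)/(20*(k**3 + 10*k**2 + 29*k + 20)).
s_(k+1) − s_k = (3*k + 8)/(k**5 + 18*k**4 + 121*k**3 + 372*k**2 + 508*k + 240) = t_k.
Sum = s_(9) − s_(0); s_(9) = 9/182, s_(0) = 0 ⇒ 9/182.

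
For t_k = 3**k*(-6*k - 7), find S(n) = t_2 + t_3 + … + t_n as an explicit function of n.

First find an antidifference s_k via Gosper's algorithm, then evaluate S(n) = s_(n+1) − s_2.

S(n) = -9*3**n*n - 6*3**n + 45

Compute t_(k+1)/t_k: get 3*(6*k + 13)/(6*k + 7).
Normal form (A,B,C) = (3, 1, k + 7/6).
Need (3)·f(k+1) − (1)·f(k) = k + 7/6.
d = 1 from the (0,0,1) case.
Solve for f: f(k) = (3*k - 1)/6 (degree 1 ≤ 1).
R(k) = B(k−1)·f(k)/C(k) = (3*k - 1)/(6*k + 7); s_k = R·t_k = 3**k*(1 - 3*k).
Check: Δs_k = 3**k*(-6*k - 7). ✓
s_(n+1) = 3**(n + 1)*(-3*n - 2) and s_(2) = -45, so S(n) = -9*3**n*n - 6*3**n + 45.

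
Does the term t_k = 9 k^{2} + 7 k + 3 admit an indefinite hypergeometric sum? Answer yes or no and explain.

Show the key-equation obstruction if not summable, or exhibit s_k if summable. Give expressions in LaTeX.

Yes. s_k = k \left(3 k^{2} - k + 1\right).

r(k) = (9*k**2 + 25*k + 19)/(9*k**2 + 7*k + 3) after simplifying.
Factor: A=1; B=1; C=k**2 + 7*k/9 + 1/3.
Need (1)·f(k+1) − (1)·f(k) = k**2 + 7*k/9 + 1/3.
From deg A=0, deg B=0, deg C=2: d=3.
Match coefficients ⇒ f(k) = k*(3*k**2 - k + 1)/9.
Then R = B(k−1)f/C = k*(3*k**2 - k + 1)/(9*k**2 + 7*k + 3), so s_k = R(k)·t_k = k*(3*k**2 - k + 1).
Verify: 9*k**2 + 7*k + 3 matches t_k.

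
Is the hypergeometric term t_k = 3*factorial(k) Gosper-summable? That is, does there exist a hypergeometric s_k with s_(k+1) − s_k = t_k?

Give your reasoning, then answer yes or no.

No — t_k has no hypergeometric antidifference.

Step 1: r(k) = k + 1.
So A=k + 1 and B=1, with C=1.
f must satisfy (k + 1)·f(k+1) − (1)·f(k) = 1.
Degrees (1,0,0) ⇒ d ≤ -1.
deg f ≤ -1 is impossible — no certificate.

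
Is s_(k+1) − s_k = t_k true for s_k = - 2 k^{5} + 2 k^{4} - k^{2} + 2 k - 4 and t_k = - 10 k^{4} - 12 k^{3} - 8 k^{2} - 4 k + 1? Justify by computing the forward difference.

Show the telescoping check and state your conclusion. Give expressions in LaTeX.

s_(k+1) = 2*k - 2*(k + 1)**5 + 2*(k + 1)**4 - (k + 1)**2 - 2
s_(k+1) − s_k = -10*k**4 - 12*k**3 - 8*k**2 - 4*k + 1
(s_(k+1) − s_k) − t_k = 0

valid; difference matches t_k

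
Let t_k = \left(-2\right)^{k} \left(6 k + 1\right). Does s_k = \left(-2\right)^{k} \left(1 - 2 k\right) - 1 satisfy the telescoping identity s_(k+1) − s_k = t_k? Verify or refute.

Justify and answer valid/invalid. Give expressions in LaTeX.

valid; difference matches t_k

s_(k+1) = 2*(-2)**k*(2*k + 1) - 1
s_(k+1) − s_k = (-2)**k*(6*k + 1)
(s_(k+1) − s_k) − t_k = 0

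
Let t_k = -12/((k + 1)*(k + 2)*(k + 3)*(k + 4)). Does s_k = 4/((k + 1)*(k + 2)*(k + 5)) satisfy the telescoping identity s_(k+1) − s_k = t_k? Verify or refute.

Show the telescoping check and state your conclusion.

Invalid: residual 8*(4*k + 19)/(k**6 + 21*k**5 + 175*k**4 + 735*k**3 + 1624*k**2 + 1764*k + 720) ≠ 0.

s_(k+1) = 4/((k + 2)*(k + 3)*(k + 6))
s_(k+1) − s_k = 4*(-3*k - 13)/(k**5 + 17*k**4 + 107*k**3 + 307*k**2 + 396*k + 180)
(s_(k+1) − s_k) − t_k = 8*(4*k + 19)/(k**6 + 21*k**5 + 175*k**4 + 735*k**3 + 1624*k**2 + 1764*k + 720)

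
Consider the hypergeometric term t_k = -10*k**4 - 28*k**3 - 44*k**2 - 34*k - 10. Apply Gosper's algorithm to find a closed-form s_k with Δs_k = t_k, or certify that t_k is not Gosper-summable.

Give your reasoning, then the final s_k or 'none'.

Step 1: r(k) = (5*k**4 + 34*k**3 + 94*k**2 + 123*k + 63)/(5*k**4 + 14*k**3 + 22*k**2 + 17*k + 5).
Gosper form: A/B · C(k+1)/C(k) with A=1, B=1, C=k**4 + 14*k**3/5 + 22*k**2/5 + 17*k/5 + 1.
Solve (1)·f(k+1) − (1)·f(k) = k**4 + 14*k**3/5 + 22*k**2/5 + 17*k/5 + 1.
From deg A=0, deg B=0, deg C=4: d=5.
Coefficient equations give f(k) = k**2*(k**3 + k**2 + 2*k + 1)/5.
Get s_k = R·t_k = 2*k**2*(-k**3 - k**2 - 2*k - 1) with R(k) = B(k−1)f(k)/C(k) = k**2*(k**3 + k**2 + 2*k + 1)/(5*k**4 + 14*k**3 + 22*k**2 + 17*k + 5).
Verify: -10*k**4 - 28*k**3 - 44*k**2 - 34*k - 10 matches t_k.

s_k = 2*k**2*(-k**3 - k**2 - 2*k - 1)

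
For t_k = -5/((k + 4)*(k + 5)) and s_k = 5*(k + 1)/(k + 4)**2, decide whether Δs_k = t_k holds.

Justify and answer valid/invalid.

s_(k+1) = 5*(k + 2)/(k + 5)**2
s_(k+1) − s_k = 5*(-k**2 - 3*k + 7)/(k**4 + 18*k**3 + 121*k**2 + 360*k + 400)
(s_(k+1) − s_k) − t_k = 15*(2*k + 9)/(k**4 + 18*k**3 + 121*k**2 + 360*k + 400)

Invalid: residual 15*(2*k + 9)/(k**4 + 18*k**3 + 121*k**2 + 360*k + 400) ≠ 0.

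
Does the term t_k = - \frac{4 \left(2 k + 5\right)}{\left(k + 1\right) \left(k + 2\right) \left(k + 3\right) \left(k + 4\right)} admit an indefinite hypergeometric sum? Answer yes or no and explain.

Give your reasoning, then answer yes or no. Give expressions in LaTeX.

Yes. s_k = \frac{4 k \left(- k - 4\right)}{3 \left(k^{2} + 4 k + 3\right)}.

r(k) = (k + 1)*(2*k + 7)/((k + 5)*(2*k + 5)) after simplifying.
A = k + 1, B = k + 5, C = k + 5/2.
Solve (k + 1)·f(k+1) − (k + 4)·f(k) = k + 5/2.
Bound: deg f ≤ 3.
A polynomial solution: f(k) = k*(k + 2)*(k + 4)/6.
Get s_k = R·t_k = 4*k*(-k - 4)/(3*(k**2 + 4*k + 3)) with R(k) = B(k−1)f(k)/C(k) = k*(k + 2)*(k + 4)**2/(3*(2*k + 5)).
Check: Δs_k = 4*(-2*k - 5)/(k**4 + 10*k**3 + 35*k**2 + 50*k + 24). ✓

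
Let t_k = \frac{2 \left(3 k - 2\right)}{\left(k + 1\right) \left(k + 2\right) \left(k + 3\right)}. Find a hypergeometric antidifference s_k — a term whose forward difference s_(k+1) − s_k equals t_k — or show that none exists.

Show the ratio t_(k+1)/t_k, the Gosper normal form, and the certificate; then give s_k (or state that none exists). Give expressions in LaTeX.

s_k = \frac{k \left(k - 9\right)}{2 \left(k + 1\right) \left(k + 2\right)}

t_(k+1)/t_k = (k + 1)*(3*k + 1)/((k + 4)*(3*k - 2)).
Normal form (A,B,C) = (k + 1, k + 4, k - 2/3).
Solve (k + 1)·f(k+1) − (k + 3)·f(k) = k - 2/3.
deg f ≤ 2 (via 1,1,1).
Match coefficients ⇒ f(k) = k*(k - 9)/12.
Certificate R = B(k−1)f/C = k*(k - 9)*(k + 3)/(4*(3*k - 2)) gives s_k = k*(k - 9)/(2*(k + 1)*(k + 2)).
Verify: 2*(3*k - 2)/(k**3 + 6*k**2 + 11*k + 6) matches t_k.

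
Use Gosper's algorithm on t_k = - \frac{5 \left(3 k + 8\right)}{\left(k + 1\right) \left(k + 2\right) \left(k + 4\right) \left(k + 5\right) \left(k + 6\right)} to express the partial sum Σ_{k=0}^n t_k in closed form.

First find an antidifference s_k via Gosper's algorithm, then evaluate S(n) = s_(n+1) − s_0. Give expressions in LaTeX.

S(n) = \frac{- n^{3} - 13 n^{2} - 52 n - 40}{4 \left(n^{3} + 13 n^{2} + 52 n + 60\right)}

Ratio r(k) = (k + 1)*(k + 4)*(3*k + 11)/((k + 3)*(k + 7)*(3*k + 8)).
Take A(k)=k + 1, B(k)=k + 7, C(k)=k**2 + 17*k/3 + 8.
Solve (k + 1)·f(k+1) − (k + 6)·f(k) = k**2 + 17*k/3 + 8.
Bound: deg f ≤ 5.
Match coefficients ⇒ f(k) = k*(k + 2)*(k + 3)*(k**2 + 10*k + 29)/60.
Get s_k = R·t_k = k*(-k**2 - 10*k - 29)/(4*(k**3 + 10*k**2 + 29*k + 20)) with R(k) = B(k−1)f(k)/C(k) = k*(k + 2)*(k + 6)*(k**2 + 10*k + 29)/(20*(3*k + 8)).
Check: Δs_k = 5*(-3*k - 8)/(k**5 + 18*k**4 + 121*k**3 + 372*k**2 + 508*k + 240). ✓
Evaluate: s_(n+1) = (-n**3 - 13*n**2 - 52*n - 40)/(4*(n**3 + 13*n**2 + 52*n + 60)); subtract s_(0) = 0 ⇒ S(n) = (-n**3 - 13*n**2 - 52*n - 40)/(4*(n**3 + 13*n**2 + 52*n + 60)).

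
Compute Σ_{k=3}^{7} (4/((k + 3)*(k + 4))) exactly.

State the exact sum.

Σ = 10/33

t_(k+1)/t_k = (k + 3)/(k + 5).
Normal form (A,B,C) = (k + 3, k + 5, 1).
Set up (k + 3)·f(k+1) − (k + 4)·f(k) − (1) = 0.
deg f ≤ 1 (via 1,1,0).
Solve for f: f(k) = k/3 (degree 1 ≤ 1).
Certificate R = B(k−1)f/C = k*(k + 4)/3 gives s_k = 4*k/(3*(k + 3)).
Δs = 4/(k**2 + 7*k + 12), as required.
Telescoping: Σ = s_(8) − s_(3) = 32/33 − (2/3) = 10/33.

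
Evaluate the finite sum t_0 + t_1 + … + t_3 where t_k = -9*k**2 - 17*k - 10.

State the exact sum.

Σ = -268

The ratio is (9*k**2 + 35*k + 36)/(9*k**2 + 17*k + 10).
Gosper form: A/B · C(k+1)/C(k) with A=1, B=1, C=k**2 + 17*k/9 + 10/9.
f must satisfy (1)·f(k+1) − (1)·f(k) = k**2 + 17*k/9 + 10/9.
Bound: deg f ≤ 3.
Match coefficients ⇒ f(k) = k*(3*k**2 + 4*k + 3)/9.
So s_k = (B(k−1)f/C)·t_k = (k*(3*k**2 + 4*k + 3)/(9*k**2 + 17*k + 10))·t_k = k*(-3*k**2 - 4*k - 3).
Check: Δs_k = -9*k**2 - 17*k - 10. ✓
Sum = s_(4) − s_(0); s_(4) = -268, s_(0) = 0 ⇒ -268.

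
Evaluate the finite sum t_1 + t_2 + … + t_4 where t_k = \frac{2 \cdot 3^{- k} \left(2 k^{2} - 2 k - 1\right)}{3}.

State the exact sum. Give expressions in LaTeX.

r(k) = (2*k**2 + 2*k - 1)/(3*(2*k**2 - 2*k - 1)) after simplifying.
Normal form (A,B,C) = (1/3, 1, k**2 - k - 1/2).
Key eq: (1/3)·f(k+1) = (1)·f(k) + (k**2 - k - 1/2).
Degrees (0,0,2) ⇒ d ≤ 2.
Solve for f: f(k) = -3*k**2/2 (degree 2 ≤ 2).
Get s_k = R·t_k = -2*k**2/3**k with R(k) = B(k−1)f(k)/C(k) = -3*k**2/(2*k**2 - 2*k - 1).
Verify: 2*(2*k**2 - 2*k - 1)/(3*3**k) matches t_k.
Telescoping: Σ = s_(5) − s_(1) = -50/243 − (-2/3) = 112/243.

Σ = 112/243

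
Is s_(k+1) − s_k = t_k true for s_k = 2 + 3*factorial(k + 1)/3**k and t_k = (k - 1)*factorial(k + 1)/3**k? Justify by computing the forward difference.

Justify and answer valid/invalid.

Valid: the claim telescopes to t_k.

s_(k+1) = 3*3**(-k - 1)*factorial(k + 2) + 2
s_(k+1) − s_k = (k - 1)*factorial(k + 1)/3**k
(s_(k+1) − s_k) − t_k = 0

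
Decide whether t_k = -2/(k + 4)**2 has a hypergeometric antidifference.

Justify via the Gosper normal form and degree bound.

t_(k+1)/t_k = (k + 4)**2/(k + 5)**2.
Gosper form: A/B · C(k+1)/C(k) with A=k**2 + 8*k + 16, B=k**2 + 10*k + 25, C=1.
Need (k**2 + 8*k + 16)·f(k+1) − (k**2 + 8*k + 16)·f(k) = 1.
From deg A=2, deg B=2, deg C=0: d=0.
f = c0 ⇒ A·f(k+1) − B(k−1)·f(k) − C = -1. The system {-1 = 0} is inconsistent; no antidifference.

No. Not Gosper-summable.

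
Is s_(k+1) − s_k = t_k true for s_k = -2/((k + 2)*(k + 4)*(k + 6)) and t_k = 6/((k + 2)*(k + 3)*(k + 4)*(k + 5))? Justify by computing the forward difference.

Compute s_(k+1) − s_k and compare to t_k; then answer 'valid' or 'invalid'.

s_(k+1) = -2/((k + 3)*(k + 5)*(k + 7))
s_(k+1) − s_k = 6*(k**2 + 9*k + 19)/(k**6 + 27*k**5 + 295*k**4 + 1665*k**3 + 5104*k**2 + 8028*k + 5040)
(s_(k+1) − s_k) − t_k = 6*(-4*k - 23)/(k**6 + 27*k**5 + 295*k**4 + 1665*k**3 + 5104*k**2 + 8028*k + 5040)

Invalid: residual 6*(-4*k - 23)/(k**6 + 27*k**5 + 295*k**4 + 1665*k**3 + 5104*k**2 + 8028*k + 5040) ≠ 0.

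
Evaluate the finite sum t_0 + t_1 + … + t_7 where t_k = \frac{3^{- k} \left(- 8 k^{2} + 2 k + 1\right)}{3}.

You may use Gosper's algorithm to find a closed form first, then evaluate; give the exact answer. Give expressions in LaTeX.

The ratio is (8*k**2 + 14*k + 5)/(3*(8*k**2 - 2*k - 1)).
Take A(k)=1/3, B(k)=1, C(k)=k**2 - k/4 - 1/8.
Need (1/3)·f(k+1) − (1)·f(k) = k**2 - k/4 - 1/8.
deg f ≤ 2 (via 0,0,2).
Solve for f: f(k) = -3*(4*k**2 + 3*k + 3)/8 (degree 2 ≤ 2).
Then R = B(k−1)f/C = -3*(4*k**2 + 3*k + 3)/((2*k - 1)*(4*k + 1)), so s_k = R(k)·t_k = (4*k**2 + 3*k + 3)/3**k.
s_(k+1) − s_k = (-8*k**2 + 2*k + 1)/(3*3**k) = t_k.
Σ_(k=0)^(7) t_k = s_(8) − s_(0) = 283/6561 − (3) = -19400/6561.

Σ = -19400/6561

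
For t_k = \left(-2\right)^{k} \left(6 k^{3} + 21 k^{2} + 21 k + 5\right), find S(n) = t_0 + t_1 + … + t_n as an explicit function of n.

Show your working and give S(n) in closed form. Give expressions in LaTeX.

t_(k+1)/t_k = 2*(-6*k**3 - 39*k**2 - 81*k - 53)/(6*k**3 + 21*k**2 + 21*k + 5).
Factor: A=-2; B=1; C=k**3 + 7*k**2/2 + 7*k/2 + 5/6.
Solve (-2)·f(k+1) − (1)·f(k) = k**3 + 7*k**2/2 + 7*k/2 + 5/6.
From deg A=0, deg B=0, deg C=3: d=3.
Match coefficients ⇒ f(k) = -(2*k + 1)*(k**2 + k - 1)/6.
Certificate R = B(k−1)f/C = -(2*k + 1)*(k**2 + k - 1)/(6*k**3 + 21*k**2 + 21*k + 5) gives s_k = (-2)**k*(-2*k**3 - 3*k**2 + k + 1).
Δs = (-2)**k*(6*k**3 + 21*k**2 + 21*k + 5), as required.
Telescope: S(n) = s_(n+1) − s_(0) = 2*(-2)**n*(2*n**3 + 9*n**2 + 11*n + 3) − (1) = 4*(-2)**n*n**3 + 18*(-2)**n*n**2 + 22*(-2)**n*n + 6*(-2)**n - 1.

S(n) = 4 \left(-2\right)^{n} n^{3} + 18 \left(-2\right)^{n} n^{2} + 22 \left(-2\right)^{n} n + 6 \left(-2\right)^{n} - 1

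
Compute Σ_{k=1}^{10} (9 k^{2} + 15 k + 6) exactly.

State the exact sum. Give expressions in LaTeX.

Σ = 4350

t_(k+1)/t_k = (3*k**2 + 11*k + 10)/(3*k**2 + 5*k + 2).
Factor: A=1; B=1; C=k**2 + 5*k/3 + 2/3.
f must satisfy (1)·f(k+1) − (1)·f(k) = k**2 + 5*k/3 + 2/3.
Bound: deg f ≤ 3.
Coefficient equations give f(k) = k**2*(k + 1)/3.
Get s_k = R·t_k = 3*k**2*(k + 1) with R(k) = B(k−1)f(k)/C(k) = k**2/(3*k + 2).
Verify: 9*k**2 + 15*k + 6 matches t_k.
Telescoping: Σ = s_(11) − s_(1) = 4356 − (6) = 4350.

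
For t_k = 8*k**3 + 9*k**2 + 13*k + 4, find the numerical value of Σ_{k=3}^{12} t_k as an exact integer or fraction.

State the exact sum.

The ratio is (8*k**3 + 33*k**2 + 55*k + 34)/(8*k**3 + 9*k**2 + 13*k + 4).
A = 1, B = 1, C = k**3 + 9*k**2/8 + 13*k/8 + 1/2.
Set up (1)·f(k+1) − (1)·f(k) − (k**3 + 9*k**2/8 + 13*k/8 + 1/2) = 0.
From deg A=0, deg B=0, deg C=3: d=4.
Solving with deg f ≤ 4: f(k) = k*(2*k**3 - k**2 + 4*k - 1)/8.
Certificate R = B(k−1)f/C = k*(2*k**3 - k**2 + 4*k - 1)/(8*k**3 + 9*k**2 + 13*k + 4) gives s_k = k*(2*k**3 - k**2 + 4*k - 1).
Check: Δs_k = 8*k**3 + 9*k**2 + 13*k + 4. ✓
Evaluate s at k=13 and k=3: 55588 and 168; difference 55420.

Σ = 55420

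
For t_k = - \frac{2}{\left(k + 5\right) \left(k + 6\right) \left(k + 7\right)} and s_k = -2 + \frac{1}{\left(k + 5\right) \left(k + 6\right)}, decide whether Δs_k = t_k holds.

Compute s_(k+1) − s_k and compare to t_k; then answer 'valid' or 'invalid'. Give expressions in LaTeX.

valid; difference matches t_k

s_(k+1) = -2 + 1/((k + 6)*(k + 7))
s_(k+1) − s_k = -2/(k**3 + 18*k**2 + 107*k + 210)
(s_(k+1) − s_k) − t_k = 0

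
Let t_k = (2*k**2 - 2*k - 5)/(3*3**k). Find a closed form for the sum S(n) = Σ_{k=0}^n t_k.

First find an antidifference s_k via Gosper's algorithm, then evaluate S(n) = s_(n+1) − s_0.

S(n) = (-6*3**n - n**2 - 2*n + 1)/(3*3**n)

r(k) = (2*k**2 + 2*k - 5)/(3*(2*k**2 - 2*k - 5)) after simplifying.
Normal form (A,B,C) = (1/3, 1, k**2 - k - 5/2).
Need (1/3)·f(k+1) − (1)·f(k) = k**2 - k - 5/2.
Degrees (0,0,2) ⇒ d ≤ 2.
Coefficient equations give f(k) = -3*(k**2 - 2)/2.
Then R = B(k−1)f/C = -3*(k**2 - 2)/(2*k**2 - 2*k - 5), so s_k = R(k)·t_k = (2 - k**2)/3**k.
Check: Δs_k = (2*k**2 - 2*k - 5)/(3*3**k). ✓
s_(n+1) = 3**(-n - 1)*(-n**2 - 2*n + 1) and s_(0) = 2, so S(n) = (-6*3**n - n**2 - 2*n + 1)/(3*3**n).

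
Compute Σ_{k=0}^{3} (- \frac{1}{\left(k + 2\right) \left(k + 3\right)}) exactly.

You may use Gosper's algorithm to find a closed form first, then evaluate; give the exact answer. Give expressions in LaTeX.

Σ = -1/3

r(k) = (k + 2)/(k + 4) after simplifying.
So A=k + 2 and B=k + 4, with C=1.
Need (k + 2)·f(k+1) − (k + 3)·f(k) = 1.
Degrees (1,1,0) ⇒ d ≤ 1.
Coefficient equations give f(k) = k/2.
So s_k = (B(k−1)f/C)·t_k = (k*(k + 3)/2)·t_k = -k/(2*k + 4).
s_(k+1) − s_k = -1/(k**2 + 5*k + 6) = t_k.
Sum = s_(4) − s_(0); s_(4) = -1/3, s_(0) = 0 ⇒ -1/3.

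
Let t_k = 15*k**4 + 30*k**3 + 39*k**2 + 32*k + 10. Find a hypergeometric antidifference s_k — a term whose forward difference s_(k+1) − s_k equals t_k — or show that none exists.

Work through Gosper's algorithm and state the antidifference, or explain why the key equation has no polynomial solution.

s_k = k**2*(3*k**3 + 3*k + 4)

Compute t_(k+1)/t_k: get (15*k**4 + 90*k**3 + 219*k**2 + 260*k + 126)/(15*k**4 + 30*k**3 + 39*k**2 + 32*k + 10).
Take A(k)=1, B(k)=1, C(k)=k**4 + 2*k**3 + 13*k**2/5 + 32*k/15 + 2/3.
Set up (1)·f(k+1) − (1)·f(k) − (k**4 + 2*k**3 + 13*k**2/5 + 32*k/15 + 2/3) = 0.
From deg A=0, deg B=0, deg C=4: d=5.
A polynomial solution: f(k) = k**2*(3*k**3 + 3*k + 4)/15.
Get s_k = R·t_k = k**2*(3*k**3 + 3*k + 4) with R(k) = B(k−1)f(k)/C(k) = k**2*(3*k**3 + 3*k + 4)/(15*k**4 + 30*k**3 + 39*k**2 + 32*k + 10).
s_(k+1) − s_k = 15*k**4 + 30*k**3 + 39*k**2 + 32*k + 10 = t_k.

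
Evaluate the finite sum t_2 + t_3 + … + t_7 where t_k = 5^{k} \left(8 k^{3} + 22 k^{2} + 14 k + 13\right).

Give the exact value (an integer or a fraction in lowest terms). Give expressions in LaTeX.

Compute t_(k+1)/t_k: get 5*(8*k**3 + 46*k**2 + 82*k + 57)/(8*k**3 + 22*k**2 + 14*k + 13).
Factor: A=5; B=1; C=k**3 + 11*k**2/4 + 7*k/4 + 13/8.
Key eq: (5)·f(k+1) = (1)·f(k) + (k**3 + 11*k**2/4 + 7*k/4 + 13/8).
From deg A=0, deg B=0, deg C=3: d=3.
A polynomial solution: f(k) = (2*k**3 - 2*k**2 + k + 2)/8.
So s_k = (B(k−1)f/C)·t_k = ((2*k**3 - 2*k**2 + k + 2)/(8*k**3 + 22*k**2 + 14*k + 13))·t_k = 5**k*(2*k**3 - 2*k**2 + k + 2).
s_(k+1) − s_k = 5**k*(8*k**3 + 22*k**2 + 14*k + 13) = t_k.
Sum = s_(8) − s_(2); s_(8) = 353906250, s_(2) = 300 ⇒ 353905950.

Σ = 353905950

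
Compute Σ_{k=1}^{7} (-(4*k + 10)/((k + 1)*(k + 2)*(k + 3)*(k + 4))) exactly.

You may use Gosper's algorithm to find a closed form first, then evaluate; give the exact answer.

Σ = -91/396

Ratio r(k) = (k + 1)*(2*k + 7)/((k + 5)*(2*k + 5)).
Gosper form: A/B · C(k+1)/C(k) with A=k + 1, B=k + 5, C=k + 5/2.
Set up (k + 1)·f(k+1) − (k + 4)·f(k) − (k + 5/2) = 0.
deg f ≤ 3 (via 1,1,1).
Solving with deg f ≤ 3: f(k) = k*(k + 2)*(k + 4)/6.
Get s_k = R·t_k = 2*k*(-k - 4)/(3*(k**2 + 4*k + 3)) with R(k) = B(k−1)f(k)/C(k) = k*(k + 2)*(k + 4)**2/(3*(2*k + 5)).
Verify: 2*(-2*k - 5)/(k**4 + 10*k**3 + 35*k**2 + 50*k + 24) matches t_k.
Sum = s_(8) − s_(1); s_(8) = -64/99, s_(1) = -5/12 ⇒ -91/396.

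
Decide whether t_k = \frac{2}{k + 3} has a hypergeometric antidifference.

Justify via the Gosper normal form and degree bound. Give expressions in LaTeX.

No — the linear system for f has no solution.

t_(k+1)/t_k = (k + 3)/(k + 4).
Normal form (A,B,C) = (k + 3, k + 4, 1).
Solve (k + 3)·f(k+1) − (k + 3)·f(k) = 1.
deg f ≤ 0 (via 1,1,0).
f = c0 ⇒ A·f(k+1) − B(k−1)·f(k) − C = -1. The system {-1 = 0} is inconsistent; no antidifference.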